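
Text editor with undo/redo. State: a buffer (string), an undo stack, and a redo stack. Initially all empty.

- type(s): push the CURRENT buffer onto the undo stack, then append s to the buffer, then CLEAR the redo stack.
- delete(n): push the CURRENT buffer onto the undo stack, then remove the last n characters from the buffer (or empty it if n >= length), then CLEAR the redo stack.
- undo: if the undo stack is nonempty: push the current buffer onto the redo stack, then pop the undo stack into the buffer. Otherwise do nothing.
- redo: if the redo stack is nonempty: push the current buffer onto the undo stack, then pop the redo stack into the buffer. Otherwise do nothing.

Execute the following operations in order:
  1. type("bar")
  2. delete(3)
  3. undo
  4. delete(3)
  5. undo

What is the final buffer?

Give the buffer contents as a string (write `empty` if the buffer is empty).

After op 1 (type): buf='bar' undo_depth=1 redo_depth=0
After op 2 (delete): buf='(empty)' undo_depth=2 redo_depth=0
After op 3 (undo): buf='bar' undo_depth=1 redo_depth=1
After op 4 (delete): buf='(empty)' undo_depth=2 redo_depth=0
After op 5 (undo): buf='bar' undo_depth=1 redo_depth=1

Answer: bar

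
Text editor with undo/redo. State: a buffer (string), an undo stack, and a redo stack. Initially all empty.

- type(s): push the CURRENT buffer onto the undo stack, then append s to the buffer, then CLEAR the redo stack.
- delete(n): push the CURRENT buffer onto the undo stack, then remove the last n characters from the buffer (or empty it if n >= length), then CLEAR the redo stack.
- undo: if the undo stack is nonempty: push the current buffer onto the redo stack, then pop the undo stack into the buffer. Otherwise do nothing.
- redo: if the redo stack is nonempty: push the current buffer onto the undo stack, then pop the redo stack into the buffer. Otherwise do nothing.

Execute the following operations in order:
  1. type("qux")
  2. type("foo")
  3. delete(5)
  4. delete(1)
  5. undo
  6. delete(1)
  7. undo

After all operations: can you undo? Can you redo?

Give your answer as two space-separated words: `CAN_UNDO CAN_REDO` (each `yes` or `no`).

After op 1 (type): buf='qux' undo_depth=1 redo_depth=0
After op 2 (type): buf='quxfoo' undo_depth=2 redo_depth=0
After op 3 (delete): buf='q' undo_depth=3 redo_depth=0
After op 4 (delete): buf='(empty)' undo_depth=4 redo_depth=0
After op 5 (undo): buf='q' undo_depth=3 redo_depth=1
After op 6 (delete): buf='(empty)' undo_depth=4 redo_depth=0
After op 7 (undo): buf='q' undo_depth=3 redo_depth=1

Answer: yes yes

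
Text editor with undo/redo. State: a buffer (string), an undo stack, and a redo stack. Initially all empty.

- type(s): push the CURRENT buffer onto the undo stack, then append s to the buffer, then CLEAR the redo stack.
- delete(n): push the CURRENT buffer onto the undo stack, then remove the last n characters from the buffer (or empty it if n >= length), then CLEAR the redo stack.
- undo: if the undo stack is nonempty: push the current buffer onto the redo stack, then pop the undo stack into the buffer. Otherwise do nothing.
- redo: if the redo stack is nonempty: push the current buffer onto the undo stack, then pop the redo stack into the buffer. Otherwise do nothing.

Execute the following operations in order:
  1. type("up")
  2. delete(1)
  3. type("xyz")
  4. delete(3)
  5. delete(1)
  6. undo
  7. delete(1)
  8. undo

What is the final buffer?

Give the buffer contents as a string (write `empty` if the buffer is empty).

Answer: u

Derivation:
After op 1 (type): buf='up' undo_depth=1 redo_depth=0
After op 2 (delete): buf='u' undo_depth=2 redo_depth=0
After op 3 (type): buf='uxyz' undo_depth=3 redo_depth=0
After op 4 (delete): buf='u' undo_depth=4 redo_depth=0
After op 5 (delete): buf='(empty)' undo_depth=5 redo_depth=0
After op 6 (undo): buf='u' undo_depth=4 redo_depth=1
After op 7 (delete): buf='(empty)' undo_depth=5 redo_depth=0
After op 8 (undo): buf='u' undo_depth=4 redo_depth=1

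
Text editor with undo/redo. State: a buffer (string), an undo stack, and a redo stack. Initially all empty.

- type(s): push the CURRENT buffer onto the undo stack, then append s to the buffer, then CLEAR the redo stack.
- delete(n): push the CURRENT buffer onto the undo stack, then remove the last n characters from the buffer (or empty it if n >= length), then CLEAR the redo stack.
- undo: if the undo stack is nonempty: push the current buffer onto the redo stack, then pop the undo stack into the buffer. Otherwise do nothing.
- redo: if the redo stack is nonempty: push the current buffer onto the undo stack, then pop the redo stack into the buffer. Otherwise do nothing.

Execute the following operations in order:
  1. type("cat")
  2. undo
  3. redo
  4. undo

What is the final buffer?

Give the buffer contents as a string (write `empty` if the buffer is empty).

After op 1 (type): buf='cat' undo_depth=1 redo_depth=0
After op 2 (undo): buf='(empty)' undo_depth=0 redo_depth=1
After op 3 (redo): buf='cat' undo_depth=1 redo_depth=0
After op 4 (undo): buf='(empty)' undo_depth=0 redo_depth=1

Answer: empty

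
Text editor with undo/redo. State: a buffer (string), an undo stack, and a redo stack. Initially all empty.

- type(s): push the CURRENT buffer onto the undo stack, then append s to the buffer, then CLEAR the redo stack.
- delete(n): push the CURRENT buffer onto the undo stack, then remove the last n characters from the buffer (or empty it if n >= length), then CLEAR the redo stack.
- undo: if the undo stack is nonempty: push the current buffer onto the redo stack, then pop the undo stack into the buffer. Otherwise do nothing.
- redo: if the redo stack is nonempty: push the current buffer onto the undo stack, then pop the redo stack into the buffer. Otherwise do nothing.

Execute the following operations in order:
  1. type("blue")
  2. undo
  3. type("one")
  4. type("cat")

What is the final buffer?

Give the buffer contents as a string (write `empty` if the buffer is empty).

After op 1 (type): buf='blue' undo_depth=1 redo_depth=0
After op 2 (undo): buf='(empty)' undo_depth=0 redo_depth=1
After op 3 (type): buf='one' undo_depth=1 redo_depth=0
After op 4 (type): buf='onecat' undo_depth=2 redo_depth=0

Answer: onecat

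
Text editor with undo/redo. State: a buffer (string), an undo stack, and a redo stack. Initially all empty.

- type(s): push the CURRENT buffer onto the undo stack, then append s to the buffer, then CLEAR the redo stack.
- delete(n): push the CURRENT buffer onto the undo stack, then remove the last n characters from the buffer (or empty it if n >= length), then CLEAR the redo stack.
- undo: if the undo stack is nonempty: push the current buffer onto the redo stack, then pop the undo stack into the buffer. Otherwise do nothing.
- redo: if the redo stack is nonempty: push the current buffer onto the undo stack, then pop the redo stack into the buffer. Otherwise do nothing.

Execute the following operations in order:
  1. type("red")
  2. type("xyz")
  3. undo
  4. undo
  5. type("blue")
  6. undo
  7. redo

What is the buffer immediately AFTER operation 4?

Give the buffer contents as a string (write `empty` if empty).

Answer: empty

Derivation:
After op 1 (type): buf='red' undo_depth=1 redo_depth=0
After op 2 (type): buf='redxyz' undo_depth=2 redo_depth=0
After op 3 (undo): buf='red' undo_depth=1 redo_depth=1
After op 4 (undo): buf='(empty)' undo_depth=0 redo_depth=2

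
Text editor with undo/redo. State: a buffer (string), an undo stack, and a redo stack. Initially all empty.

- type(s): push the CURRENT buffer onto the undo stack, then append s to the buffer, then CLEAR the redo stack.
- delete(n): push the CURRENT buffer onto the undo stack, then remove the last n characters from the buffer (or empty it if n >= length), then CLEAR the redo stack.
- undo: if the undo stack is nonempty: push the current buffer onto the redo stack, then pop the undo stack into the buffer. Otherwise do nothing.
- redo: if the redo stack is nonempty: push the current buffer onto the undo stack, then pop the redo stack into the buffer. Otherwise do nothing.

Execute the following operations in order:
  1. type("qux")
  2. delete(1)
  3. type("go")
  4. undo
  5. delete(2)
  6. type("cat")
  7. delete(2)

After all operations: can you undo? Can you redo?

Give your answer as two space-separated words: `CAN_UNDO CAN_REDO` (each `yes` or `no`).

After op 1 (type): buf='qux' undo_depth=1 redo_depth=0
After op 2 (delete): buf='qu' undo_depth=2 redo_depth=0
After op 3 (type): buf='qugo' undo_depth=3 redo_depth=0
After op 4 (undo): buf='qu' undo_depth=2 redo_depth=1
After op 5 (delete): buf='(empty)' undo_depth=3 redo_depth=0
After op 6 (type): buf='cat' undo_depth=4 redo_depth=0
After op 7 (delete): buf='c' undo_depth=5 redo_depth=0

Answer: yes no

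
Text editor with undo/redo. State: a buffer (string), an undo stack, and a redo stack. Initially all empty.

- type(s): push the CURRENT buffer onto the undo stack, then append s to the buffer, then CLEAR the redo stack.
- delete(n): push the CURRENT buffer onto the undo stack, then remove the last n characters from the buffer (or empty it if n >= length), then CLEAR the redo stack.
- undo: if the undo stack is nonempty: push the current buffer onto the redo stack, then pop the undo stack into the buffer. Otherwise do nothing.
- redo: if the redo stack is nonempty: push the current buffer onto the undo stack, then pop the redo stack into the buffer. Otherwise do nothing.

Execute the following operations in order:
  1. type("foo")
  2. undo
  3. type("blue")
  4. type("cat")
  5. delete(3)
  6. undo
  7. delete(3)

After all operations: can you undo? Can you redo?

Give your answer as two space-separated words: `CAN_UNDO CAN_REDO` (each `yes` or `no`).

After op 1 (type): buf='foo' undo_depth=1 redo_depth=0
After op 2 (undo): buf='(empty)' undo_depth=0 redo_depth=1
After op 3 (type): buf='blue' undo_depth=1 redo_depth=0
After op 4 (type): buf='bluecat' undo_depth=2 redo_depth=0
After op 5 (delete): buf='blue' undo_depth=3 redo_depth=0
After op 6 (undo): buf='bluecat' undo_depth=2 redo_depth=1
After op 7 (delete): buf='blue' undo_depth=3 redo_depth=0

Answer: yes no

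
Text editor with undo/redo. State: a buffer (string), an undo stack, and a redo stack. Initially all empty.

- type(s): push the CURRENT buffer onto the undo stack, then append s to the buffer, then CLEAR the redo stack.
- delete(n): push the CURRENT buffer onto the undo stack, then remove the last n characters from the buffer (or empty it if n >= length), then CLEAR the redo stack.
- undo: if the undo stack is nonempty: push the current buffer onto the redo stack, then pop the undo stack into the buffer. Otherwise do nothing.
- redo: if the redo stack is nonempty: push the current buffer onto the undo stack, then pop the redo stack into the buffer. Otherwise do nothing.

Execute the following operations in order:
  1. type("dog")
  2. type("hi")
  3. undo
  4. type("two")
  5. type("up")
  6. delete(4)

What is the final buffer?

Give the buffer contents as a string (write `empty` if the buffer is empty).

Answer: dogt

Derivation:
After op 1 (type): buf='dog' undo_depth=1 redo_depth=0
After op 2 (type): buf='doghi' undo_depth=2 redo_depth=0
After op 3 (undo): buf='dog' undo_depth=1 redo_depth=1
After op 4 (type): buf='dogtwo' undo_depth=2 redo_depth=0
After op 5 (type): buf='dogtwoup' undo_depth=3 redo_depth=0
After op 6 (delete): buf='dogt' undo_depth=4 redo_depth=0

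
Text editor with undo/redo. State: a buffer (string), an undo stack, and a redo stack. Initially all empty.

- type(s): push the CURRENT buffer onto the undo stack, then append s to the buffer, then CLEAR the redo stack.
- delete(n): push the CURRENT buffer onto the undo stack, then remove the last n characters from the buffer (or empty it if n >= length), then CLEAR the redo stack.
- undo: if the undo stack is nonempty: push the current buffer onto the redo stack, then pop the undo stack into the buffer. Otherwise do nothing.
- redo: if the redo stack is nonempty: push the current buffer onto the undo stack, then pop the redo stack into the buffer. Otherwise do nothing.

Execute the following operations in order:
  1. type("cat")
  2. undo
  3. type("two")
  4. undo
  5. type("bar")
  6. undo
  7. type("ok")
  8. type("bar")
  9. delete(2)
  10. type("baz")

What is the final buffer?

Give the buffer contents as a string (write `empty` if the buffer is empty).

After op 1 (type): buf='cat' undo_depth=1 redo_depth=0
After op 2 (undo): buf='(empty)' undo_depth=0 redo_depth=1
After op 3 (type): buf='two' undo_depth=1 redo_depth=0
After op 4 (undo): buf='(empty)' undo_depth=0 redo_depth=1
After op 5 (type): buf='bar' undo_depth=1 redo_depth=0
After op 6 (undo): buf='(empty)' undo_depth=0 redo_depth=1
After op 7 (type): buf='ok' undo_depth=1 redo_depth=0
After op 8 (type): buf='okbar' undo_depth=2 redo_depth=0
After op 9 (delete): buf='okb' undo_depth=3 redo_depth=0
After op 10 (type): buf='okbbaz' undo_depth=4 redo_depth=0

Answer: okbbaz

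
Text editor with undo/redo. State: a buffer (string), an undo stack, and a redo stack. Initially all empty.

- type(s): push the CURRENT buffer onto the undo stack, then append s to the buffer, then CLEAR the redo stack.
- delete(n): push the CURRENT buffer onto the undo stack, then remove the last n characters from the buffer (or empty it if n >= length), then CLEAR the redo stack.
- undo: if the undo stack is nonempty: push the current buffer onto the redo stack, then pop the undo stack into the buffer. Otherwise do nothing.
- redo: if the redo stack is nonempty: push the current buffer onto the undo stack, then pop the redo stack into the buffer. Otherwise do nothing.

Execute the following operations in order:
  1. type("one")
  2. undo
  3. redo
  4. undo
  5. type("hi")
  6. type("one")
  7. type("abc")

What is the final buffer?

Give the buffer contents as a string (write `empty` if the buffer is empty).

After op 1 (type): buf='one' undo_depth=1 redo_depth=0
After op 2 (undo): buf='(empty)' undo_depth=0 redo_depth=1
After op 3 (redo): buf='one' undo_depth=1 redo_depth=0
After op 4 (undo): buf='(empty)' undo_depth=0 redo_depth=1
After op 5 (type): buf='hi' undo_depth=1 redo_depth=0
After op 6 (type): buf='hione' undo_depth=2 redo_depth=0
After op 7 (type): buf='hioneabc' undo_depth=3 redo_depth=0

Answer: hioneabc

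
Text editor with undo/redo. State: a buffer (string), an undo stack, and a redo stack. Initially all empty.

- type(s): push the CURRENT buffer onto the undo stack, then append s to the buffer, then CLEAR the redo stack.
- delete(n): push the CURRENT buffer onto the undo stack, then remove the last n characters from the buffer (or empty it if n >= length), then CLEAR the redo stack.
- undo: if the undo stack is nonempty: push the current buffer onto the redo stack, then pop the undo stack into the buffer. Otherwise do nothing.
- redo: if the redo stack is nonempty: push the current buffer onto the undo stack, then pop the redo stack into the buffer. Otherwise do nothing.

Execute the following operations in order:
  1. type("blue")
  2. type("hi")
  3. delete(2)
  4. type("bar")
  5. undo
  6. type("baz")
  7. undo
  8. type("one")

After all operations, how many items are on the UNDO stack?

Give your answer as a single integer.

Answer: 4

Derivation:
After op 1 (type): buf='blue' undo_depth=1 redo_depth=0
After op 2 (type): buf='bluehi' undo_depth=2 redo_depth=0
After op 3 (delete): buf='blue' undo_depth=3 redo_depth=0
After op 4 (type): buf='bluebar' undo_depth=4 redo_depth=0
After op 5 (undo): buf='blue' undo_depth=3 redo_depth=1
After op 6 (type): buf='bluebaz' undo_depth=4 redo_depth=0
After op 7 (undo): buf='blue' undo_depth=3 redo_depth=1
After op 8 (type): buf='blueone' undo_depth=4 redo_depth=0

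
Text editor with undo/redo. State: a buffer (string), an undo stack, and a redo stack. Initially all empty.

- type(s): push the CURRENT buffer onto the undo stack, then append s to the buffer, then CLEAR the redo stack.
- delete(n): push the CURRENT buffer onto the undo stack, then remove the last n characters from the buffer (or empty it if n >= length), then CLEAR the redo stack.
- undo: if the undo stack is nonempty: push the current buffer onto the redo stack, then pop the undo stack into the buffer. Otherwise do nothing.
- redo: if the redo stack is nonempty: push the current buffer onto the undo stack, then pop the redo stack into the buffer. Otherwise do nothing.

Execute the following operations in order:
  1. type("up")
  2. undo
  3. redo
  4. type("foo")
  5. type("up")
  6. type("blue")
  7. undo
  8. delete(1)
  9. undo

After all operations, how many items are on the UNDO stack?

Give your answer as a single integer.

After op 1 (type): buf='up' undo_depth=1 redo_depth=0
After op 2 (undo): buf='(empty)' undo_depth=0 redo_depth=1
After op 3 (redo): buf='up' undo_depth=1 redo_depth=0
After op 4 (type): buf='upfoo' undo_depth=2 redo_depth=0
After op 5 (type): buf='upfooup' undo_depth=3 redo_depth=0
After op 6 (type): buf='upfooupblue' undo_depth=4 redo_depth=0
After op 7 (undo): buf='upfooup' undo_depth=3 redo_depth=1
After op 8 (delete): buf='upfoou' undo_depth=4 redo_depth=0
After op 9 (undo): buf='upfooup' undo_depth=3 redo_depth=1

Answer: 3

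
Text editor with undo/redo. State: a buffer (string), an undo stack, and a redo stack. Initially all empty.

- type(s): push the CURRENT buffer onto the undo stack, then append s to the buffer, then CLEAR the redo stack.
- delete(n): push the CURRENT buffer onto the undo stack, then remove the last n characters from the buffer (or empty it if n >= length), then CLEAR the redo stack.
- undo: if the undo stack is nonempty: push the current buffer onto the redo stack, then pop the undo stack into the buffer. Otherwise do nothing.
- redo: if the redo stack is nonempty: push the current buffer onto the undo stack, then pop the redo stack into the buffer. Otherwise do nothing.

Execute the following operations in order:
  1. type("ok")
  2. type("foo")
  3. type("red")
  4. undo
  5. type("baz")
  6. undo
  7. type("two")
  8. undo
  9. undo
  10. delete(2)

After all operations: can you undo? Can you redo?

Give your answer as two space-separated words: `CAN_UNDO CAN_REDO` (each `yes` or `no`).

After op 1 (type): buf='ok' undo_depth=1 redo_depth=0
After op 2 (type): buf='okfoo' undo_depth=2 redo_depth=0
After op 3 (type): buf='okfoored' undo_depth=3 redo_depth=0
After op 4 (undo): buf='okfoo' undo_depth=2 redo_depth=1
After op 5 (type): buf='okfoobaz' undo_depth=3 redo_depth=0
After op 6 (undo): buf='okfoo' undo_depth=2 redo_depth=1
After op 7 (type): buf='okfootwo' undo_depth=3 redo_depth=0
After op 8 (undo): buf='okfoo' undo_depth=2 redo_depth=1
After op 9 (undo): buf='ok' undo_depth=1 redo_depth=2
After op 10 (delete): buf='(empty)' undo_depth=2 redo_depth=0

Answer: yes no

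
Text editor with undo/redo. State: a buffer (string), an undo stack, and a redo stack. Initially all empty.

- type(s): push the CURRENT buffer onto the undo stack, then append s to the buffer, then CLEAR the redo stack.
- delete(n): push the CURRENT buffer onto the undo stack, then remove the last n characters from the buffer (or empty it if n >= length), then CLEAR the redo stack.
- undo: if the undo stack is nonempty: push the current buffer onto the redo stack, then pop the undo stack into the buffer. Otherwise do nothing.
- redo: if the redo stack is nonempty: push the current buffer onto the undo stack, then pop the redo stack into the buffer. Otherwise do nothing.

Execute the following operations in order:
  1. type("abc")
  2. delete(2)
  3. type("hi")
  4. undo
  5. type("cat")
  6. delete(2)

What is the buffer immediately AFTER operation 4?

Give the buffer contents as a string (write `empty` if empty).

Answer: a

Derivation:
After op 1 (type): buf='abc' undo_depth=1 redo_depth=0
After op 2 (delete): buf='a' undo_depth=2 redo_depth=0
After op 3 (type): buf='ahi' undo_depth=3 redo_depth=0
After op 4 (undo): buf='a' undo_depth=2 redo_depth=1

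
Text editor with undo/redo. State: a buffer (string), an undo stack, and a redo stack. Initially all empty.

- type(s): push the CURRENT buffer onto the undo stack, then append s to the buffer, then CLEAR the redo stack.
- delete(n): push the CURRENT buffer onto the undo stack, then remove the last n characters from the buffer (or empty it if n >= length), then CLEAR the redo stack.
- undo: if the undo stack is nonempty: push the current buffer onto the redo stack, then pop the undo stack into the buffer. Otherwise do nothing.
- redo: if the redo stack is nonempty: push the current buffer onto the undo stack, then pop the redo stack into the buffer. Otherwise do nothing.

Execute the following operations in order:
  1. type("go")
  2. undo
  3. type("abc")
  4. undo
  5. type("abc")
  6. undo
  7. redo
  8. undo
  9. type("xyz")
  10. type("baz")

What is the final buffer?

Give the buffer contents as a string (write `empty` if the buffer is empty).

After op 1 (type): buf='go' undo_depth=1 redo_depth=0
After op 2 (undo): buf='(empty)' undo_depth=0 redo_depth=1
After op 3 (type): buf='abc' undo_depth=1 redo_depth=0
After op 4 (undo): buf='(empty)' undo_depth=0 redo_depth=1
After op 5 (type): buf='abc' undo_depth=1 redo_depth=0
After op 6 (undo): buf='(empty)' undo_depth=0 redo_depth=1
After op 7 (redo): buf='abc' undo_depth=1 redo_depth=0
After op 8 (undo): buf='(empty)' undo_depth=0 redo_depth=1
After op 9 (type): buf='xyz' undo_depth=1 redo_depth=0
After op 10 (type): buf='xyzbaz' undo_depth=2 redo_depth=0

Answer: xyzbaz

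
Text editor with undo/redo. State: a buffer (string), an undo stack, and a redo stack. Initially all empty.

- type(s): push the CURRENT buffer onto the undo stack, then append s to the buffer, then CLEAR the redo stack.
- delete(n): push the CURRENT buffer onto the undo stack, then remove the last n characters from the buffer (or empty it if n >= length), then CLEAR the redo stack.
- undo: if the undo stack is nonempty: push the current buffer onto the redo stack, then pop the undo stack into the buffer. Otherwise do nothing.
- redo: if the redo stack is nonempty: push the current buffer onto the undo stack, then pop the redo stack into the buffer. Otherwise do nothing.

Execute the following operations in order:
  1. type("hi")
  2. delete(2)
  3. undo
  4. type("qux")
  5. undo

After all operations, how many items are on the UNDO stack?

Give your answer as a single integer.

After op 1 (type): buf='hi' undo_depth=1 redo_depth=0
After op 2 (delete): buf='(empty)' undo_depth=2 redo_depth=0
After op 3 (undo): buf='hi' undo_depth=1 redo_depth=1
After op 4 (type): buf='hiqux' undo_depth=2 redo_depth=0
After op 5 (undo): buf='hi' undo_depth=1 redo_depth=1

Answer: 1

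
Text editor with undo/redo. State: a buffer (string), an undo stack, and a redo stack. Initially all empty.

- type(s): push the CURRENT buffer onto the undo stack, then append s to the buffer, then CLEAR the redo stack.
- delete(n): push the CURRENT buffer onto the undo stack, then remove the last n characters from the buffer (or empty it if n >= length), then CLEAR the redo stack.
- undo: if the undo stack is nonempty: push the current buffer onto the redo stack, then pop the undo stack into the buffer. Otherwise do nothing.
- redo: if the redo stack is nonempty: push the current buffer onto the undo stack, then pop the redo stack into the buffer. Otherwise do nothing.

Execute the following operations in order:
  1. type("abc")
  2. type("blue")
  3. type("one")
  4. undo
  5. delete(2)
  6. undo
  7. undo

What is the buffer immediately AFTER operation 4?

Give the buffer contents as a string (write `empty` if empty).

Answer: abcblue

Derivation:
After op 1 (type): buf='abc' undo_depth=1 redo_depth=0
After op 2 (type): buf='abcblue' undo_depth=2 redo_depth=0
After op 3 (type): buf='abcblueone' undo_depth=3 redo_depth=0
After op 4 (undo): buf='abcblue' undo_depth=2 redo_depth=1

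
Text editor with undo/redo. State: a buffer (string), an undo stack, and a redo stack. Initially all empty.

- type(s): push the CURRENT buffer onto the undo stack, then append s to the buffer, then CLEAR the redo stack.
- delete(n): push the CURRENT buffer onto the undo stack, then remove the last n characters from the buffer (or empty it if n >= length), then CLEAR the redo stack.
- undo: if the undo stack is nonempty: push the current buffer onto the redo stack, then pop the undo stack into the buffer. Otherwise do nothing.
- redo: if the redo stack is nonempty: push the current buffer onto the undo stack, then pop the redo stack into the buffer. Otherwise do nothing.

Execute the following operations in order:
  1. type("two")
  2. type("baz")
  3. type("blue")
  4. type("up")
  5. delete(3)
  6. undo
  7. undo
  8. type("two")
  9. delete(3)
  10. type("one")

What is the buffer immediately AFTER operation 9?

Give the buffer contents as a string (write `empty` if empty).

After op 1 (type): buf='two' undo_depth=1 redo_depth=0
After op 2 (type): buf='twobaz' undo_depth=2 redo_depth=0
After op 3 (type): buf='twobazblue' undo_depth=3 redo_depth=0
After op 4 (type): buf='twobazblueup' undo_depth=4 redo_depth=0
After op 5 (delete): buf='twobazblu' undo_depth=5 redo_depth=0
After op 6 (undo): buf='twobazblueup' undo_depth=4 redo_depth=1
After op 7 (undo): buf='twobazblue' undo_depth=3 redo_depth=2
After op 8 (type): buf='twobazbluetwo' undo_depth=4 redo_depth=0
After op 9 (delete): buf='twobazblue' undo_depth=5 redo_depth=0

Answer: twobazblue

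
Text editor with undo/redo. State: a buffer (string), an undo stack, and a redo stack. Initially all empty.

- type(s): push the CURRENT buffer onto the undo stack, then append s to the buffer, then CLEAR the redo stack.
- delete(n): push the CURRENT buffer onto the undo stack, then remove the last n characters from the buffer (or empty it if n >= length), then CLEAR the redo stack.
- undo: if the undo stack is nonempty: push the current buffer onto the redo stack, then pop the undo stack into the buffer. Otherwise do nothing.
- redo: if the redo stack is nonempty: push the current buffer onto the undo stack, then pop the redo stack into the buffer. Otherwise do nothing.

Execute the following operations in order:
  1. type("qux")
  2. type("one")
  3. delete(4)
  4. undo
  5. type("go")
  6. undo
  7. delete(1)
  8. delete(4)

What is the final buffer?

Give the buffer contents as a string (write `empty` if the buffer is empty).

After op 1 (type): buf='qux' undo_depth=1 redo_depth=0
After op 2 (type): buf='quxone' undo_depth=2 redo_depth=0
After op 3 (delete): buf='qu' undo_depth=3 redo_depth=0
After op 4 (undo): buf='quxone' undo_depth=2 redo_depth=1
After op 5 (type): buf='quxonego' undo_depth=3 redo_depth=0
After op 6 (undo): buf='quxone' undo_depth=2 redo_depth=1
After op 7 (delete): buf='quxon' undo_depth=3 redo_depth=0
After op 8 (delete): buf='q' undo_depth=4 redo_depth=0

Answer: q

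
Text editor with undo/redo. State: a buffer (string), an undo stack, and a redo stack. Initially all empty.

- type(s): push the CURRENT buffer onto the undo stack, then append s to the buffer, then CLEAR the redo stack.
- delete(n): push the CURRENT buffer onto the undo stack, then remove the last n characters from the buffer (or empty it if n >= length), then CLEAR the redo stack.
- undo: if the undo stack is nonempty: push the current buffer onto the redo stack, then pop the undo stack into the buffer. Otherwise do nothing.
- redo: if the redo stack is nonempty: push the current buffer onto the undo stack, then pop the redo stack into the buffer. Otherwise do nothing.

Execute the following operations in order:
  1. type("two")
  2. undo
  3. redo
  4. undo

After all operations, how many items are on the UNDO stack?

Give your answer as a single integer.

After op 1 (type): buf='two' undo_depth=1 redo_depth=0
After op 2 (undo): buf='(empty)' undo_depth=0 redo_depth=1
After op 3 (redo): buf='two' undo_depth=1 redo_depth=0
After op 4 (undo): buf='(empty)' undo_depth=0 redo_depth=1

Answer: 0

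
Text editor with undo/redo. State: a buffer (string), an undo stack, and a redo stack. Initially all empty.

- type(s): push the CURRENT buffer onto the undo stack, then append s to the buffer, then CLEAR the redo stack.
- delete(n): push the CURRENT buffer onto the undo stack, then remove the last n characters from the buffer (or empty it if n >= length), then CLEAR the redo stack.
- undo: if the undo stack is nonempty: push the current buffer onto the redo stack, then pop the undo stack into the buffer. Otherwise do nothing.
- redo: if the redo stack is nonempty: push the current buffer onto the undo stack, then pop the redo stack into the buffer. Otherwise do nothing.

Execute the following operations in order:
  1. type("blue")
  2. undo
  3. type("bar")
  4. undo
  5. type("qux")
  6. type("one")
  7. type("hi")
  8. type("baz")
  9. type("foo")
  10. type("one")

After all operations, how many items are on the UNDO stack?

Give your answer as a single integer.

After op 1 (type): buf='blue' undo_depth=1 redo_depth=0
After op 2 (undo): buf='(empty)' undo_depth=0 redo_depth=1
After op 3 (type): buf='bar' undo_depth=1 redo_depth=0
After op 4 (undo): buf='(empty)' undo_depth=0 redo_depth=1
After op 5 (type): buf='qux' undo_depth=1 redo_depth=0
After op 6 (type): buf='quxone' undo_depth=2 redo_depth=0
After op 7 (type): buf='quxonehi' undo_depth=3 redo_depth=0
After op 8 (type): buf='quxonehibaz' undo_depth=4 redo_depth=0
After op 9 (type): buf='quxonehibazfoo' undo_depth=5 redo_depth=0
After op 10 (type): buf='quxonehibazfooone' undo_depth=6 redo_depth=0

Answer: 6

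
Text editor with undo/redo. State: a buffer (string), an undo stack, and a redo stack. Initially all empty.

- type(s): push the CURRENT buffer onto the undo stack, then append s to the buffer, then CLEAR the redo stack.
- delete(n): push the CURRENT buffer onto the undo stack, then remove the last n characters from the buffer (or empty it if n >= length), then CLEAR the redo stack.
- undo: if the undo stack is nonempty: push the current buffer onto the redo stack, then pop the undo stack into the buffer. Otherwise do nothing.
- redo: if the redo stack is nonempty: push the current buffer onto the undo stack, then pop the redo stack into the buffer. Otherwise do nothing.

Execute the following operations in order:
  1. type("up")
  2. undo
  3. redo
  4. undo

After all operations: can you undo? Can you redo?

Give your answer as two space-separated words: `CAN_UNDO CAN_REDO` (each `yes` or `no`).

After op 1 (type): buf='up' undo_depth=1 redo_depth=0
After op 2 (undo): buf='(empty)' undo_depth=0 redo_depth=1
After op 3 (redo): buf='up' undo_depth=1 redo_depth=0
After op 4 (undo): buf='(empty)' undo_depth=0 redo_depth=1

Answer: no yes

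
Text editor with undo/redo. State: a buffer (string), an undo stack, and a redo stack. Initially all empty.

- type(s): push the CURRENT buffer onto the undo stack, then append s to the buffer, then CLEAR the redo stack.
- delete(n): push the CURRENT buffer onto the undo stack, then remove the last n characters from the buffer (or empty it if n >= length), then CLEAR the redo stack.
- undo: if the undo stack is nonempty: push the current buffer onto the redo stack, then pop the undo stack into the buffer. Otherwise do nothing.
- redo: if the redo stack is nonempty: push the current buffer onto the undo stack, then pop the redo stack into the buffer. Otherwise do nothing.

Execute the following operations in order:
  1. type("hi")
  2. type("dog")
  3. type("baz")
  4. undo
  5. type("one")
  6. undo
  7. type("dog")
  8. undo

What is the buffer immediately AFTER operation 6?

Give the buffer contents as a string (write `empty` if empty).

After op 1 (type): buf='hi' undo_depth=1 redo_depth=0
After op 2 (type): buf='hidog' undo_depth=2 redo_depth=0
After op 3 (type): buf='hidogbaz' undo_depth=3 redo_depth=0
After op 4 (undo): buf='hidog' undo_depth=2 redo_depth=1
After op 5 (type): buf='hidogone' undo_depth=3 redo_depth=0
After op 6 (undo): buf='hidog' undo_depth=2 redo_depth=1

Answer: hidog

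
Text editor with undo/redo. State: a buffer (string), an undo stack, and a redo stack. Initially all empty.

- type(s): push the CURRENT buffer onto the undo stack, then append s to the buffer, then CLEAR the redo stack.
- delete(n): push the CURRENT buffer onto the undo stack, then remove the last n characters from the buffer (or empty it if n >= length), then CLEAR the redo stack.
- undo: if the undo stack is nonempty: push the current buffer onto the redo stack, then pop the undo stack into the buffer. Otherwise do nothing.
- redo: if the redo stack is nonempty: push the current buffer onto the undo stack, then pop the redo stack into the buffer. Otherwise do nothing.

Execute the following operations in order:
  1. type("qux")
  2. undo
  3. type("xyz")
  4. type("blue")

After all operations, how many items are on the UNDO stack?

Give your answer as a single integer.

Answer: 2

Derivation:
After op 1 (type): buf='qux' undo_depth=1 redo_depth=0
After op 2 (undo): buf='(empty)' undo_depth=0 redo_depth=1
After op 3 (type): buf='xyz' undo_depth=1 redo_depth=0
After op 4 (type): buf='xyzblue' undo_depth=2 redo_depth=0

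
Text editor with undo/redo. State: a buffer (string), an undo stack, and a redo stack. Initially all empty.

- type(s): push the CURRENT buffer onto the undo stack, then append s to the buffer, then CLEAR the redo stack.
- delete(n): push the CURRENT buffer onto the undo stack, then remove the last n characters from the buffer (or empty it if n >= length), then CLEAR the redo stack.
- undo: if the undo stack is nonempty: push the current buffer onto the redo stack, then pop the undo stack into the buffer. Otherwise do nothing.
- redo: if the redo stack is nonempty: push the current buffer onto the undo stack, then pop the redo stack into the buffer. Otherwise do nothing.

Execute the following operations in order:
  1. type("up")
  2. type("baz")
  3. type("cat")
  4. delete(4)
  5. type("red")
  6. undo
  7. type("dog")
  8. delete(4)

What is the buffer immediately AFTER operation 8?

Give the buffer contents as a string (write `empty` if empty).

After op 1 (type): buf='up' undo_depth=1 redo_depth=0
After op 2 (type): buf='upbaz' undo_depth=2 redo_depth=0
After op 3 (type): buf='upbazcat' undo_depth=3 redo_depth=0
After op 4 (delete): buf='upba' undo_depth=4 redo_depth=0
After op 5 (type): buf='upbared' undo_depth=5 redo_depth=0
After op 6 (undo): buf='upba' undo_depth=4 redo_depth=1
After op 7 (type): buf='upbadog' undo_depth=5 redo_depth=0
After op 8 (delete): buf='upb' undo_depth=6 redo_depth=0

Answer: upb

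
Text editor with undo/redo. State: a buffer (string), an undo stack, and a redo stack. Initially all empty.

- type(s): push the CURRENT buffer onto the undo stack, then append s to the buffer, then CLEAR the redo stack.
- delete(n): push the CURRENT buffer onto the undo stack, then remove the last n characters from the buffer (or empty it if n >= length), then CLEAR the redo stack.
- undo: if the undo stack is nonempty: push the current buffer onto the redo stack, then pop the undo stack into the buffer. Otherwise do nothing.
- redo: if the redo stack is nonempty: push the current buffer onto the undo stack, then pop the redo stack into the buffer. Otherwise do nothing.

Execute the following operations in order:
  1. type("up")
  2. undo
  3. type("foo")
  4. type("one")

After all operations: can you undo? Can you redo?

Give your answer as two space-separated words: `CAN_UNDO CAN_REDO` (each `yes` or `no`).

After op 1 (type): buf='up' undo_depth=1 redo_depth=0
After op 2 (undo): buf='(empty)' undo_depth=0 redo_depth=1
After op 3 (type): buf='foo' undo_depth=1 redo_depth=0
After op 4 (type): buf='fooone' undo_depth=2 redo_depth=0

Answer: yes no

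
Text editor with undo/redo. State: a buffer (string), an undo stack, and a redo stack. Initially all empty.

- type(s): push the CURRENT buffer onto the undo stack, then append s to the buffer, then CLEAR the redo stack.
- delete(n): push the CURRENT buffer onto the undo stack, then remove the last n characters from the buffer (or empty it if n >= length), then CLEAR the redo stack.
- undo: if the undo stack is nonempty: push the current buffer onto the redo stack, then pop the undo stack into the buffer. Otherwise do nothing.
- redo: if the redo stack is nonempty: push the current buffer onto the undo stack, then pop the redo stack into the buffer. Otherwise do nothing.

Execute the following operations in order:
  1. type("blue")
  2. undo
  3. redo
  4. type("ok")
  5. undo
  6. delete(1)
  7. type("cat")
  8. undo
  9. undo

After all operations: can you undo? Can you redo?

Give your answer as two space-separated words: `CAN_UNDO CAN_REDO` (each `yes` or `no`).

Answer: yes yes

Derivation:
After op 1 (type): buf='blue' undo_depth=1 redo_depth=0
After op 2 (undo): buf='(empty)' undo_depth=0 redo_depth=1
After op 3 (redo): buf='blue' undo_depth=1 redo_depth=0
After op 4 (type): buf='blueok' undo_depth=2 redo_depth=0
After op 5 (undo): buf='blue' undo_depth=1 redo_depth=1
After op 6 (delete): buf='blu' undo_depth=2 redo_depth=0
After op 7 (type): buf='blucat' undo_depth=3 redo_depth=0
After op 8 (undo): buf='blu' undo_depth=2 redo_depth=1
After op 9 (undo): buf='blue' undo_depth=1 redo_depth=2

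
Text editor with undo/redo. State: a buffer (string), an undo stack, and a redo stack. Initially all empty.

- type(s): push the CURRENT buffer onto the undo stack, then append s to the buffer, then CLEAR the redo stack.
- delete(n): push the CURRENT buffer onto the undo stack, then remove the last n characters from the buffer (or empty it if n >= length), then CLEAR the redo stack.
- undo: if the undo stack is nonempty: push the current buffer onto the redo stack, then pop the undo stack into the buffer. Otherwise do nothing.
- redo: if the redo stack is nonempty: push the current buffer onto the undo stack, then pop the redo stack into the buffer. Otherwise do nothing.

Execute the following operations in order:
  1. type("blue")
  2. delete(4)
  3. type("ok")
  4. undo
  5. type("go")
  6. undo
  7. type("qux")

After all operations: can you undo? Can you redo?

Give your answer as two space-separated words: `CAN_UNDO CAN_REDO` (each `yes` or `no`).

After op 1 (type): buf='blue' undo_depth=1 redo_depth=0
After op 2 (delete): buf='(empty)' undo_depth=2 redo_depth=0
After op 3 (type): buf='ok' undo_depth=3 redo_depth=0
After op 4 (undo): buf='(empty)' undo_depth=2 redo_depth=1
After op 5 (type): buf='go' undo_depth=3 redo_depth=0
After op 6 (undo): buf='(empty)' undo_depth=2 redo_depth=1
After op 7 (type): buf='qux' undo_depth=3 redo_depth=0

Answer: yes no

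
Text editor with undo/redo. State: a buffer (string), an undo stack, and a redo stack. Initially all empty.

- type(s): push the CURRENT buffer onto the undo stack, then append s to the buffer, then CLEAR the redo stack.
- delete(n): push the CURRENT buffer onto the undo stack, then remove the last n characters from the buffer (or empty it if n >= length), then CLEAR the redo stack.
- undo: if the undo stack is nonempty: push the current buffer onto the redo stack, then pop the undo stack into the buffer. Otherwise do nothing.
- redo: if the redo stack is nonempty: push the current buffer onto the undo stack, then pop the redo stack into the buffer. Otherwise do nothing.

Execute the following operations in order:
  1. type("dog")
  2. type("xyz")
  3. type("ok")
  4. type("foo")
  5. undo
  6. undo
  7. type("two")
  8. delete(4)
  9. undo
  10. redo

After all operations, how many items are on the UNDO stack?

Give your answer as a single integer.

After op 1 (type): buf='dog' undo_depth=1 redo_depth=0
After op 2 (type): buf='dogxyz' undo_depth=2 redo_depth=0
After op 3 (type): buf='dogxyzok' undo_depth=3 redo_depth=0
After op 4 (type): buf='dogxyzokfoo' undo_depth=4 redo_depth=0
After op 5 (undo): buf='dogxyzok' undo_depth=3 redo_depth=1
After op 6 (undo): buf='dogxyz' undo_depth=2 redo_depth=2
After op 7 (type): buf='dogxyztwo' undo_depth=3 redo_depth=0
After op 8 (delete): buf='dogxy' undo_depth=4 redo_depth=0
After op 9 (undo): buf='dogxyztwo' undo_depth=3 redo_depth=1
After op 10 (redo): buf='dogxy' undo_depth=4 redo_depth=0

Answer: 4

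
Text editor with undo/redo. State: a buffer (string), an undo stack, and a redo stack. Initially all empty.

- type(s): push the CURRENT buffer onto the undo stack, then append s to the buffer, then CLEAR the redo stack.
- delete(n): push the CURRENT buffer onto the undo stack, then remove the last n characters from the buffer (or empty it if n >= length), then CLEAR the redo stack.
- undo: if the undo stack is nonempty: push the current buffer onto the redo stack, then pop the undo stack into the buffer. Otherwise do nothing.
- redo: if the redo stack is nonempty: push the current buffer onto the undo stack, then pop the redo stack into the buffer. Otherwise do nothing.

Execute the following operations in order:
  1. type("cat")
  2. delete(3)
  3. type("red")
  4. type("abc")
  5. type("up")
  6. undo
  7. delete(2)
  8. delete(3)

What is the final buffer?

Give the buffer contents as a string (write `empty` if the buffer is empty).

After op 1 (type): buf='cat' undo_depth=1 redo_depth=0
After op 2 (delete): buf='(empty)' undo_depth=2 redo_depth=0
After op 3 (type): buf='red' undo_depth=3 redo_depth=0
After op 4 (type): buf='redabc' undo_depth=4 redo_depth=0
After op 5 (type): buf='redabcup' undo_depth=5 redo_depth=0
After op 6 (undo): buf='redabc' undo_depth=4 redo_depth=1
After op 7 (delete): buf='reda' undo_depth=5 redo_depth=0
After op 8 (delete): buf='r' undo_depth=6 redo_depth=0

Answer: r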